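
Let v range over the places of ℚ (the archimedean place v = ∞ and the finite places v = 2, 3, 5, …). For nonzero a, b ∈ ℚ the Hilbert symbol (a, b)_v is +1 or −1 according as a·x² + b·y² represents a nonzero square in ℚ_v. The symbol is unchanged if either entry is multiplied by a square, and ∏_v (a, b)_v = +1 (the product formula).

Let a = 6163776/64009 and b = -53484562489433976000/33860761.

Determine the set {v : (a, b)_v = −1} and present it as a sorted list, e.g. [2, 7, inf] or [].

(a, b) ≡ (1189, -808635) mod (ℚ^×)²; places V = {2, 3, 5, 11, 19, 23, 29, 31, 37, 41, 47, ∞}.
(a,b)_5: α=0, u≡4; β=3, v≡2 (mod 5); (4|5)=+1, (2|5)=-1; sign (−1)^0·+1^3·-1^0 = +1.
(a,b)_3: α=4, u≡1; β=5, v≡2 (mod 3); (1|3)=+1, (2|3)=-1; sign (−1)^0·+1^5·-1^4 = +1.
(a,b)_∞: sgn(1189)=+, sgn(-808635)=−, so +1.
(a,b)_2: α=6, β=6; u≡5, v≡5 (mod 8); ε(u)ε(v)=0·0, αω(v)=6·1, βω(u)=6·1; sum ≡ 0  ⇒  +1.
(a,b)_23: α=-2, u≡1; β=-4, v≡17 (mod 23); (1|23)=+1, (17|23)=-1; sign (−1)^0·+1^-4·-1^-2 = +1.
(a,b)_29: α=1, u≡15; β=2, v≡1 (mod 29); (15|29)=-1, (1|29)=+1; sign (−1)^0·-1^2·+1^1 = +1.
(a,b)_41: α=1, u≡14; β=2, v≡40 (mod 41); (14|41)=-1, (40|41)=+1; sign (−1)^0·-1^2·+1^1 = +1.
(a,b)_31: α=0, u≡13; β=1, v≡26 (mod 31); (13|31)=-1, (26|31)=-1; sign (−1)^0·-1^1·-1^0 = -1.
(a,b)_37: α=0, u≡17; β=1, v≡1 (mod 37); (17|37)=-1, (1|37)=+1; sign (−1)^0·-1^1·+1^0 = -1.
(a,b)_19: α=0, u≡7; β=2, v≡9 (mod 19); (7|19)=+1, (9|19)=+1; sign (−1)^0·+1^2·+1^0 = +1.
(a,b)_11: α=-2, u≡3; β=-2, v≡10 (mod 11); (3|11)=+1, (10|11)=-1; sign (−1)^0·+1^-2·-1^-2 = +1.
(a,b)_47: α=0, u≡36; β=1, v≡15 (mod 47); (36|47)=+1, (15|47)=-1; sign (−1)^0·+1^1·-1^0 = +1.
|Ram(1189, -808635)| = 2, even; anisotropic at {31, 37}.

[31, 37]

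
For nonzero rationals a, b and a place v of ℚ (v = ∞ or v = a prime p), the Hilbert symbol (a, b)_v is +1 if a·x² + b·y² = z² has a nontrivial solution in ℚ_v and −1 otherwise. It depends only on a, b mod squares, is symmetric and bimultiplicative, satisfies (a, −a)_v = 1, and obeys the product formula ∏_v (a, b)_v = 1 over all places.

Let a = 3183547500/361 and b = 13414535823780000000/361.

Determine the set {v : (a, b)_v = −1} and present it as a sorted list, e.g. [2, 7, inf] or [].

[17, 29]

Mod squares: a ≡ 141491, b ≡ 5945. Check v ∈ {∞, 2, 3, 5, 7, 13, 17, 19, 29, 41}.
v=13: a=13^0·(≡12), b=13^2·(≡3) mod 13; (12|13)=+1, (3|13)=+1; (−1)^{0·2·6}·(+1)^2·(+1)^0 = +1.
v=2: v_2(a)=2, v_2(b)=8; units ≡ 3, 1 (mod 8); ε·ε+αω+βω = 1·0+2·0+8·1 ≡ 0  ⇒  (a,b)_2 = +1.
v=19: a=19^-2·(≡11), b=19^-2·(≡7) mod 19; (11|19)=+1, (7|19)=+1; (−1)^{-2·-2·9}·(+1)^-2·(+1)^-2 = +1.
v=5: a=5^4·(≡1), b=5^7·(≡4) mod 5; (1|5)=+1, (4|5)=+1; (−1)^{4·7·2}·(+1)^7·(+1)^4 = +1.
v=41: a=41^1·(≡13), b=41^1·(≡27) mod 41; (13|41)=-1, (27|41)=-1; (−1)^{1·1·20}·(-1)^1·(-1)^1 = +1.
v=∞: 141491 > 0 and 5945 > 0  ⇒  (a,b)_∞ = +1.
v=7: a=7^1·(≡2), b=7^2·(≡1) mod 7; (2|7)=+1, (1|7)=+1; (−1)^{1·2·3}·(+1)^2·(+1)^1 = +1.
v=17: a=17^1·(≡14), b=17^0·(≡7) mod 17; (14|17)=-1, (7|17)=-1; (−1)^{1·0·8}·(-1)^0·(-1)^1 = -1.
v=29: a=29^1·(≡9), b=29^3·(≡12) mod 29; (9|29)=+1, (12|29)=-1; (−1)^{1·3·14}·(+1)^3·(-1)^1 = -1.
v=3: a=3^2·(≡2), b=3^4·(≡2) mod 3; (2|3)=-1, (2|3)=-1; (−1)^{2·4·1}·(-1)^4·(-1)^2 = +1.
Ram(141491, 5945) = {17, 29}; no ℚ_17-point on the conic.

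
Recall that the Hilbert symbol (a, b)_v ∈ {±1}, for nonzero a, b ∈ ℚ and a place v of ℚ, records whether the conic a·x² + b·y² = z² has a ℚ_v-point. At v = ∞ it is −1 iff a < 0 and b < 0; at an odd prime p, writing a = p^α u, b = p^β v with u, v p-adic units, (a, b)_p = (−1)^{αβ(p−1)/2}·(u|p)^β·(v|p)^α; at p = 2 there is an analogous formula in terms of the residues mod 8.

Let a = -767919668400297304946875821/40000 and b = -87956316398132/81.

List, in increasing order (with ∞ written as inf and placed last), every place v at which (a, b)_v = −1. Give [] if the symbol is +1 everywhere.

Mod squares: a ≡ -14421, b ≡ -47957. Check v ∈ {∞, 2, 3, 5, 7, 11, 13, 17, 19, 23, 31}.
v=13: a=13^4·(≡12), b=13^1·(≡3) mod 13; (12|13)=+1, (3|13)=+1; (−1)^{4·1·6}·(+1)^1·(+1)^4 = +1.
v=7: a=7^4·(≡5), b=7^5·(≡4) mod 7; (5|7)=-1, (4|7)=+1; (−1)^{4·5·3}·(-1)^5·(+1)^4 = -1.
v=19: a=19^3·(≡16), b=19^2·(≡13) mod 19; (16|19)=+1, (13|19)=-1; (−1)^{3·2·9}·(+1)^2·(-1)^3 = -1.
v=23: a=23^3·(≡15), b=23^2·(≡19) mod 23; (15|23)=-1, (19|23)=-1; (−1)^{3·2·11}·(-1)^2·(-1)^3 = -1.
v=2: v_2(a)=-6, v_2(b)=2; units ≡ 3, 3 (mod 8); ε·ε+αω+βω = 1·1+-6·1+2·1 ≡ 1  ⇒  (a,b)_2 = -1.
v=5: a=5^-4·(≡1), b=5^0·(≡3) mod 5; (1|5)=+1, (3|5)=-1; (−1)^{-4·0·2}·(+1)^0·(-1)^-4 = +1.
v=31: a=31^2·(≡5), b=31^1·(≡29) mod 31; (5|31)=+1, (29|31)=-1; (−1)^{2·1·15}·(+1)^1·(-1)^2 = +1.
v=3: a=3^1·(≡2), b=3^-4·(≡1) mod 3; (2|3)=-1, (1|3)=+1; (−1)^{1·-4·1}·(-1)^-4·(+1)^1 = +1.
v=17: a=17^2·(≡14), b=17^1·(≡2) mod 17; (14|17)=-1, (2|17)=+1; (−1)^{2·1·8}·(-1)^1·(+1)^2 = -1.
v=11: a=11^5·(≡4), b=11^0·(≡4) mod 11; (4|11)=+1, (4|11)=+1; (−1)^{5·0·5}·(+1)^0·(+1)^5 = +1.
v=∞: -14421 < 0 and -47957 < 0  ⇒  (a,b)_∞ = -1.
(-14421, -47957 / ℚ) ramifies at {2, 7, 17, 19, 23, ∞}: a division algebra.

[2, 7, 17, 19, 23, inf]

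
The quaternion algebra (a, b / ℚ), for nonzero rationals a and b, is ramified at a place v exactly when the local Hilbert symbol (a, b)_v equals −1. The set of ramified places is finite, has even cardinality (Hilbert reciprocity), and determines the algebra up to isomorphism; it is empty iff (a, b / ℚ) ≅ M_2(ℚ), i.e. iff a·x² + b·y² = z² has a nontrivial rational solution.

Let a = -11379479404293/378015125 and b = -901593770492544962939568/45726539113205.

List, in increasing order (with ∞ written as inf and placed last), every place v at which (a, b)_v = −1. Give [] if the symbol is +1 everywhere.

[3, 11, 19, inf]

Mod squares: a ≡ -36465, b ≡ -1615. Check v ∈ {∞, 2, 3, 5, 7, 11, 13, 17, 19, 37, 47}.
v=5: a=5^-3·(≡2), b=5^-1·(≡2) mod 5; (2|5)=-1, (2|5)=-1; (−1)^{-3·-1·2}·(-1)^-1·(-1)^-3 = +1.
v=3: a=3^7·(≡1), b=3^2·(≡2) mod 3; (1|3)=+1, (2|3)=-1; (−1)^{7·2·1}·(+1)^2·(-1)^7 = -1.
v=19: a=19^2·(≡18), b=19^5·(≡12) mod 19; (18|19)=-1, (12|19)=-1; (−1)^{2·5·9}·(-1)^5·(-1)^2 = -1.
v=11: a=11^3·(≡6), b=11^8·(≡2) mod 11; (6|11)=-1, (2|11)=-1; (−1)^{3·8·5}·(-1)^8·(-1)^3 = -1.
v=47: a=47^-2·(≡25), b=47^-4·(≡40) mod 47; (25|47)=+1, (40|47)=-1; (−1)^{-2·-4·23}·(+1)^-4·(-1)^-2 = +1.
v=13: a=13^1·(≡12), b=13^0·(≡3) mod 13; (12|13)=+1, (3|13)=+1; (−1)^{1·0·6}·(+1)^0·(+1)^1 = +1.
v=2: v_2(a)=0, v_2(b)=4; units ≡ 7, 1 (mod 8); ε·ε+αω+βω = 1·0+0·0+4·0 ≡ 0  ⇒  (a,b)_2 = +1.
v=7: a=7^2·(≡3), b=7^4·(≡4) mod 7; (3|7)=-1, (4|7)=+1; (−1)^{2·4·3}·(-1)^4·(+1)^2 = +1.
v=17: a=17^1·(≡3), b=17^3·(≡10) mod 17; (3|17)=-1, (10|17)=-1; (−1)^{1·3·8}·(-1)^3·(-1)^1 = +1.
v=37: a=37^-2·(≡2), b=37^-4·(≡23) mod 37; (2|37)=-1, (23|37)=-1; (−1)^{-2·-4·18}·(-1)^-4·(-1)^-2 = +1.
v=∞: -36465 < 0 and -1615 < 0  ⇒  (a,b)_∞ = -1.
|Ram(-36465, -1615)| = 4, even; anisotropic at {3, 11, 19, ∞}.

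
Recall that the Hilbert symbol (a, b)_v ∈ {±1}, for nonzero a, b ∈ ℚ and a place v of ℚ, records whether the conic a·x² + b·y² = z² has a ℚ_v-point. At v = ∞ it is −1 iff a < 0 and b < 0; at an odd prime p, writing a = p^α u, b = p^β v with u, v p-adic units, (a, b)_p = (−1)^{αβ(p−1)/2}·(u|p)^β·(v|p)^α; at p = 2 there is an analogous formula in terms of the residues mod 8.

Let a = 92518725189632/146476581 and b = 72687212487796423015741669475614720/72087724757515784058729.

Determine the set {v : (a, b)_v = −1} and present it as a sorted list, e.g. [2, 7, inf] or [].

(a, b) ≡ (86043, 145) mod (ℚ^×)²; places V = {2, 3, 5, 7, 11, 13, 19, 23, 29, 31, 43, 47, ∞}.
(a,b)_2: α=22, β=46; u≡3, v≡1 (mod 8); ε(u)ε(v)=1·0, αω(v)=22·0, βω(u)=46·1; sum ≡ 0  ⇒  +1.
(a,b)_5: α=0, u≡2; β=1, v≡1 (mod 5); (2|5)=-1, (1|5)=+1; sign (−1)^0·-1^1·+1^0 = -1.
(a,b)_47: α=-2, u≡41; β=-6, v≡28 (mod 47); (41|47)=-1, (28|47)=+1; sign (−1)^0·-1^-6·+1^-2 = +1.
(a,b)_31: α=-2, u≡25; β=-4, v≡27 (mod 31); (25|31)=+1, (27|31)=-1; sign (−1)^0·+1^-4·-1^-2 = +1.
(a,b)_7: α=2, u≡6; β=4, v≡3 (mod 7); (6|7)=-1, (3|7)=-1; sign (−1)^0·-1^4·-1^2 = +1.
(a,b)_11: α=0, u≡3; β=4, v≡10 (mod 11); (3|11)=+1, (10|11)=-1; sign (−1)^0·+1^4·-1^0 = +1.
(a,b)_43: α=1, u≡38; β=2, v≡13 (mod 43); (38|43)=+1, (13|43)=+1; sign (−1)^0·+1^2·+1^1 = +1.
(a,b)_∞: sgn(86043)=+, sgn(145)=+, so +1.
(a,b)_19: α=2, u≡7; β=4, v≡14 (mod 19); (7|19)=+1, (14|19)=-1; sign (−1)^0·+1^4·-1^2 = +1.
(a,b)_23: α=-1, u≡7; β=-2, v≡19 (mod 23); (7|23)=-1, (19|23)=-1; sign (−1)^0·-1^-2·-1^-1 = -1.
(a,b)_13: α=0, u≡10; β=-2, v≡2 (mod 13); (10|13)=+1, (2|13)=-1; sign (−1)^0·+1^-2·-1^0 = +1.
(a,b)_3: α=-1, u≡1; β=-4, v≡1 (mod 3); (1|3)=+1, (1|3)=+1; sign (−1)^0·+1^-4·+1^-1 = +1.
(a,b)_29: α=1, u≡1; β=3, v≡1 (mod 29); (1|29)=+1, (1|29)=+1; sign (−1)^0·+1^3·+1^1 = +1.
(86043, 145 / ℚ) ramifies at {5, 23}: a division algebra.

[5, 23]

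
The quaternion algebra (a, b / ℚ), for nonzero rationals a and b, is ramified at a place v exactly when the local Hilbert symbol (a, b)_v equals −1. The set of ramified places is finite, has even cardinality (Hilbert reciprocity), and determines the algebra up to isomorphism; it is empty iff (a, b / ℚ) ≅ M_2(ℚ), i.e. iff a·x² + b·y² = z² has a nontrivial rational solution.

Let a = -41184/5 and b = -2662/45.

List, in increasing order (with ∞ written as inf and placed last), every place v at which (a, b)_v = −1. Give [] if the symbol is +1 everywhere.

Mod squares: a ≡ -1430, b ≡ -110. Check v ∈ {∞, 2, 3, 5, 11, 13}.
v=3: a=3^2·(≡1), b=3^-2·(≡1) mod 3; (1|3)=+1, (1|3)=+1; (−1)^{2·-2·1}·(+1)^-2·(+1)^2 = +1.
v=2: v_2(a)=5, v_2(b)=1; units ≡ 5, 1 (mod 8); ε·ε+αω+βω = 0·0+5·0+1·1 ≡ 1  ⇒  (a,b)_2 = -1.
v=11: a=11^1·(≡8), b=11^3·(≡9) mod 11; (8|11)=-1, (9|11)=+1; (−1)^{1·3·5}·(-1)^3·(+1)^1 = +1.
v=∞: -1430 < 0 and -110 < 0  ⇒  (a,b)_∞ = -1.
v=5: a=5^-1·(≡1), b=5^-1·(≡2) mod 5; (1|5)=+1, (2|5)=-1; (−1)^{-1·-1·2}·(+1)^-1·(-1)^-1 = -1.
v=13: a=13^1·(≡6), b=13^0·(≡7) mod 13; (6|13)=-1, (7|13)=-1; (−1)^{1·0·6}·(-1)^0·(-1)^1 = -1.
Ram(-1430, -110) = {2, 5, 13, ∞}; no ℚ_2-point on the conic.

[2, 5, 13, inf]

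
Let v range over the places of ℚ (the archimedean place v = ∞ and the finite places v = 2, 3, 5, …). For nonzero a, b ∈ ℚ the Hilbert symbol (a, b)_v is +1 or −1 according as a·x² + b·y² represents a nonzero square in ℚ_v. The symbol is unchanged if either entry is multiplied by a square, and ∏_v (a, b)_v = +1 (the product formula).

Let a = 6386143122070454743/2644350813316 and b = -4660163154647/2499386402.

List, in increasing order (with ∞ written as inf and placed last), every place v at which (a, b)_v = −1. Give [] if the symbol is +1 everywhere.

[11, 13]

(a, b) ≡ (7, -286) mod (ℚ^×)²; places V = {2, 7, 11, 13, 17, 23, 29, 37, 41, 53, ∞}.
(a,b)_13: α=2, u≡11; β=1, v≡4 (mod 13); (11|13)=-1, (4|13)=+1; sign (−1)^0·-1^1·+1^2 = -1.
(a,b)_23: α=-4, u≡19; β=-2, v≡9 (mod 23); (19|23)=-1, (9|23)=+1; sign (−1)^0·-1^-2·+1^-4 = +1.
(a,b)_53: α=-2, u≡37; β=-2, v≡21 (mod 53); (37|53)=+1, (21|53)=-1; sign (−1)^0·+1^-2·-1^-2 = +1.
(a,b)_37: α=4, u≡26; β=2, v≡10 (mod 37); (26|37)=+1, (10|37)=+1; sign (−1)^0·+1^2·+1^4 = +1.
(a,b)_29: α=-2, u≡24; β=-2, v≡4 (mod 29); (24|29)=+1, (4|29)=+1; sign (−1)^0·+1^-2·+1^-2 = +1.
(a,b)_7: α=3, u≡4; β=2, v≡2 (mod 7); (4|7)=+1, (2|7)=+1; sign (−1)^0·+1^2·+1^3 = +1.
(a,b)_∞: sgn(7)=+, sgn(-286)=−, so +1.
(a,b)_17: α=2, u≡10; β=2, v≡6 (mod 17); (10|17)=-1, (6|17)=-1; sign (−1)^0·-1^2·-1^2 = +1.
(a,b)_11: α=2, u≡7; β=1, v≡2 (mod 11); (7|11)=-1, (2|11)=-1; sign (−1)^0·-1^1·-1^2 = -1.
(a,b)_41: α=2, u≡38; β=2, v≡18 (mod 41); (38|41)=-1, (18|41)=+1; sign (−1)^0·-1^2·+1^2 = +1.
(a,b)_2: α=-2, β=-1; u≡7, v≡1 (mod 8); ε(u)ε(v)=1·0, αω(v)=-2·0, βω(u)=-1·0; sum ≡ 0  ⇒  +1.
(7, -286 / ℚ) ramifies at {11, 13}: a division algebra.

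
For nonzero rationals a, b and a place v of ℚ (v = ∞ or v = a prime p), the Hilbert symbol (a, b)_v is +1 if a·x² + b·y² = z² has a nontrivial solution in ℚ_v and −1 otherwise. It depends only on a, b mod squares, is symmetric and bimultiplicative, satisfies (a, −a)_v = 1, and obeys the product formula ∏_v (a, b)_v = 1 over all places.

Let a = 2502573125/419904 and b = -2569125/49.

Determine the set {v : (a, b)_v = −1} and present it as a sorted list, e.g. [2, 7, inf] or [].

[3, 5, 13, 17, 29, 43]

(a, b) ≡ (23693, -102765) mod (ℚ^×)²; places V = {2, 3, 5, 7, 13, 17, 19, 29, 31, 43, ∞}.
(a,b)_13: α=2, u≡5; β=1, v≡4 (mod 13); (5|13)=-1, (4|13)=+1; sign (−1)^0·-1^1·+1^2 = -1.
(a,b)_2: α=-6, β=0; u≡5, v≡3 (mod 8); ε(u)ε(v)=0·1, αω(v)=-6·1, βω(u)=0·1; sum ≡ 0  ⇒  +1.
(a,b)_∞: sgn(23693)=+, sgn(-102765)=−, so +1.
(a,b)_17: α=0, u≡12; β=1, v≡6 (mod 17); (12|17)=-1, (6|17)=-1; sign (−1)^0·-1^1·-1^0 = -1.
(a,b)_19: α=1, u≡12; β=0, v≡5 (mod 19); (12|19)=-1, (5|19)=+1; sign (−1)^0·-1^0·+1^1 = +1.
(a,b)_3: α=-8, u≡2; β=1, v≡2 (mod 3); (2|3)=-1, (2|3)=-1; sign (−1)^0·-1^1·-1^-8 = -1.
(a,b)_7: α=0, u≡5; β=-2, v≡1 (mod 7); (5|7)=-1, (1|7)=+1; sign (−1)^0·-1^-2·+1^0 = +1.
(a,b)_43: α=1, u≡4; β=0, v≡28 (mod 43); (4|43)=+1, (28|43)=-1; sign (−1)^0·+1^0·-1^1 = -1.
(a,b)_5: α=4, u≡3; β=3, v≡3 (mod 5); (3|5)=-1, (3|5)=-1; sign (−1)^0·-1^3·-1^4 = -1.
(a,b)_31: α=0, u≡8; β=1, v≡20 (mod 31); (8|31)=+1, (20|31)=+1; sign (−1)^0·+1^1·+1^0 = +1.
(a,b)_29: α=1, u≡25; β=0, v≡21 (mod 29); (25|29)=+1, (21|29)=-1; sign (−1)^0·+1^0·-1^1 = -1.
Ram(23693, -102765) = {3, 5, 13, 17, 29, 43}; no ℚ_3-point on the conic.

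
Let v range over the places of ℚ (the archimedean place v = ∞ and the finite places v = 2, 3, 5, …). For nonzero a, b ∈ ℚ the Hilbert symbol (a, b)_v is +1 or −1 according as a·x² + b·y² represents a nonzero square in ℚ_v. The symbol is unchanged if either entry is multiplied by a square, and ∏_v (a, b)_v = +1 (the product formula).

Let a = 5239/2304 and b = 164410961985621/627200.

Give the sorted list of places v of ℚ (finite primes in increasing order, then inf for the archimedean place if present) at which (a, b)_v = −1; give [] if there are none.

(a, b) ≡ (31, 1178) mod (ℚ^×)²; places V = {2, 3, 5, 7, 13, 19, 23, 31, ∞}.
(a,b)_19: α=0, u≡18; β=3, v≡6 (mod 19); (18|19)=-1, (6|19)=+1; sign (−1)^0·-1^3·+1^0 = -1.
(a,b)_3: α=-2, u≡1; β=2, v≡2 (mod 3); (1|3)=+1, (2|3)=-1; sign (−1)^0·+1^2·-1^-2 = +1.
(a,b)_13: α=2, u≡6; β=2, v≡5 (mod 13); (6|13)=-1, (5|13)=-1; sign (−1)^0·-1^2·-1^2 = +1.
(a,b)_2: α=-8, β=-9; u≡7, v≡5 (mod 8); ε(u)ε(v)=1·0, αω(v)=-8·1, βω(u)=-9·0; sum ≡ 0  ⇒  +1.
(a,b)_5: α=0, u≡1; β=-2, v≡2 (mod 5); (1|5)=+1, (2|5)=-1; sign (−1)^0·+1^-2·-1^0 = +1.
(a,b)_31: α=1, u≡20; β=3, v≡4 (mod 31); (20|31)=+1, (4|31)=+1; sign (−1)^1·+1^3·+1^1 = -1.
(a,b)_∞: sgn(31)=+, sgn(1178)=+, so +1.
(a,b)_7: α=0, u≡3; β=-2, v≡2 (mod 7); (3|7)=-1, (2|7)=+1; sign (−1)^0·-1^-2·+1^0 = +1.
(a,b)_23: α=0, u≡16; β=2, v≡14 (mod 23); (16|23)=+1, (14|23)=-1; sign (−1)^0·+1^2·-1^0 = +1.
Ram(31, 1178) = {19, 31}; no ℚ_19-point on the conic.

[19, 31]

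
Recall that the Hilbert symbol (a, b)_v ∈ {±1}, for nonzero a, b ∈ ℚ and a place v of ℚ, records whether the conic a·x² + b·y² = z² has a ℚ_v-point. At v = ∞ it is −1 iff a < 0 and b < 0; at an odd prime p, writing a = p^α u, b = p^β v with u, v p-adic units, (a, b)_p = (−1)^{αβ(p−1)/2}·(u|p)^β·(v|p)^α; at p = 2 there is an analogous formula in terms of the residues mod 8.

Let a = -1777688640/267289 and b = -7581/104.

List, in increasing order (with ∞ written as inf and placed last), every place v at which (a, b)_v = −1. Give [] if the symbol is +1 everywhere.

(a, b) ≡ (-62985, -546) mod (ℚ^×)²; places V = {2, 3, 5, 7, 11, 13, 17, 19, 47, ∞}.
(a,b)_11: α=-2, u≡1; β=0, v≡4 (mod 11); (1|11)=+1, (4|11)=+1; sign (−1)^0·+1^0·+1^-2 = +1.
(a,b)_17: α=1, u≡15; β=0, v≡9 (mod 17); (15|17)=+1, (9|17)=+1; sign (−1)^0·+1^0·+1^1 = +1.
(a,b)_2: α=6, β=-3; u≡7, v≡7 (mod 8); ε(u)ε(v)=1·1, αω(v)=6·0, βω(u)=-3·0; sum ≡ 1  ⇒  -1.
(a,b)_19: α=1, u≡8; β=2, v≡4 (mod 19); (8|19)=-1, (4|19)=+1; sign (−1)^0·-1^2·+1^1 = +1.
(a,b)_∞: sgn(-62985)=−, sgn(-546)=−, so -1.
(a,b)_47: α=-2, u≡6; β=0, v≡8 (mod 47); (6|47)=+1, (8|47)=+1; sign (−1)^0·+1^0·+1^-2 = +1.
(a,b)_3: α=3, u≡2; β=1, v≡1 (mod 3); (2|3)=-1, (1|3)=+1; sign (−1)^1·-1^1·+1^3 = +1.
(a,b)_13: α=1, u≡12; β=-1, v≡3 (mod 13); (12|13)=+1, (3|13)=+1; sign (−1)^0·+1^-1·+1^1 = +1.
(a,b)_7: α=2, u≡2; β=1, v≡5 (mod 7); (2|7)=+1, (5|7)=-1; sign (−1)^0·+1^1·-1^2 = +1.
(a,b)_5: α=1, u≡3; β=0, v≡1 (mod 5); (3|5)=-1, (1|5)=+1; sign (−1)^0·-1^0·+1^1 = +1.
Ram(-62985, -546) = {2, ∞}; no ℚ_2-point on the conic.

[2, inf]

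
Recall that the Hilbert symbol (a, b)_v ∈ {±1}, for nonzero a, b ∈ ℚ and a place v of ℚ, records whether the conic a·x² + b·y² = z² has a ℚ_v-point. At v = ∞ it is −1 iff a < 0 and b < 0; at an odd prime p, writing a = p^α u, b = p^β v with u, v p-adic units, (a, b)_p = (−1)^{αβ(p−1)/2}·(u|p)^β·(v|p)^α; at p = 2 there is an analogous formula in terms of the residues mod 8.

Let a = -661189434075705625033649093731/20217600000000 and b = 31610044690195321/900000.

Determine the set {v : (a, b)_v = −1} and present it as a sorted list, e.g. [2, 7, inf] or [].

[2, 19]

Mod squares: a ≡ -741, b ≡ 10. Check v ∈ {∞, 2, 3, 5, 7, 13, 19, 23}.
v=19: a=19^9·(≡14), b=19^6·(≡15) mod 19; (14|19)=-1, (15|19)=-1; (−1)^{9·6·9}·(-1)^6·(-1)^9 = -1.
v=3: a=3^-5·(≡2), b=3^-2·(≡1) mod 3; (2|3)=-1, (1|3)=+1; (−1)^{-5·-2·1}·(-1)^-2·(+1)^-5 = +1.
v=5: a=5^-8·(≡4), b=5^-5·(≡2) mod 5; (4|5)=+1, (2|5)=-1; (−1)^{-8·-5·2}·(+1)^-5·(-1)^-8 = +1.
v=23: a=23^6·(≡2), b=23^4·(≡11) mod 23; (2|23)=+1, (11|23)=-1; (−1)^{6·4·11}·(+1)^4·(-1)^6 = +1.
v=∞: -741 < 0 and 10 > 0  ⇒  (a,b)_∞ = +1.
v=2: v_2(a)=-14, v_2(b)=-5; units ≡ 3, 5 (mod 8); ε·ε+αω+βω = 1·0+-14·1+-5·1 ≡ 1  ⇒  (a,b)_2 = -1.
v=13: a=13^-1·(≡6), b=13^0·(≡9) mod 13; (6|13)=-1, (9|13)=+1; (−1)^{-1·0·6}·(-1)^0·(+1)^-1 = +1.
v=7: a=7^12·(≡2), b=7^4·(≡3) mod 7; (2|7)=+1, (3|7)=-1; (−1)^{12·4·3}·(+1)^4·(-1)^12 = +1.
(-741, 10 / ℚ) ramifies at {2, 19}: a division algebra.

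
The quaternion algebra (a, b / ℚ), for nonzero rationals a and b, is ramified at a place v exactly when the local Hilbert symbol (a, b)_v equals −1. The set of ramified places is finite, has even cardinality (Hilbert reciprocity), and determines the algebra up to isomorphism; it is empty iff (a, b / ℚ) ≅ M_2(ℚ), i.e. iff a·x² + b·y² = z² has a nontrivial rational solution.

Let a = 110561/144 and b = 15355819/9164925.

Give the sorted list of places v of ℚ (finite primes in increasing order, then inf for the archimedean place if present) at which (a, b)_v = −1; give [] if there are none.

(a, b) ≡ (209, 1463) mod (ℚ^×)²; places V = {2, 3, 5, 7, 11, 19, 23, 29, 31, ∞}.
(a,b)_2: α=-4, β=0; u≡1, v≡7 (mod 8); ε(u)ε(v)=0·1, αω(v)=-4·0, βω(u)=0·0; sum ≡ 0  ⇒  +1.
(a,b)_29: α=0, u≡16; β=2, v≡23 (mod 29); (16|29)=+1, (23|29)=+1; sign (−1)^0·+1^2·+1^0 = +1.
(a,b)_31: α=0, u≡24; β=2, v≡6 (mod 31); (24|31)=-1, (6|31)=-1; sign (−1)^0·-1^2·-1^0 = +1.
(a,b)_∞: sgn(209)=+, sgn(1463)=+, so +1.
(a,b)_7: α=0, u≡6; β=-1, v≡5 (mod 7); (6|7)=-1, (5|7)=-1; sign (−1)^0·-1^-1·-1^0 = -1.
(a,b)_19: α=1, u≡16; β=1, v≡4 (mod 19); (16|19)=+1, (4|19)=+1; sign (−1)^1·+1^1·+1^1 = -1.
(a,b)_3: α=-2, u≡2; β=-2, v≡2 (mod 3); (2|3)=-1, (2|3)=-1; sign (−1)^0·-1^-2·-1^-2 = +1.
(a,b)_5: α=0, u≡4; β=-2, v≡2 (mod 5); (4|5)=+1, (2|5)=-1; sign (−1)^0·+1^-2·-1^0 = +1.
(a,b)_23: α=2, u≡8; β=-2, v≡5 (mod 23); (8|23)=+1, (5|23)=-1; sign (−1)^0·+1^-2·-1^2 = +1.
(a,b)_11: α=1, u≡8; β=-1, v≡3 (mod 11); (8|11)=-1, (3|11)=+1; sign (−1)^1·-1^-1·+1^1 = +1.
|Ram(209, 1463)| = 2, even; anisotropic at {7, 19}.

[7, 19]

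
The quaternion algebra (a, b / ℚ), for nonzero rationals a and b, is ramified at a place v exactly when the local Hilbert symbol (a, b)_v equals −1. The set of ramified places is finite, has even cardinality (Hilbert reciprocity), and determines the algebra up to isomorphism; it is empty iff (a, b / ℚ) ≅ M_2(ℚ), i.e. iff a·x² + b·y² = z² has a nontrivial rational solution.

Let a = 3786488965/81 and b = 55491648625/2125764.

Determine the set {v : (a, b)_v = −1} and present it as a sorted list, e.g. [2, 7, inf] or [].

[5, 17]

Mod squares: a ≡ 91885, b ≡ 156745. Check v ∈ {∞, 2, 3, 5, 7, 17, 23, 29, 47}.
v=29: a=29^2·(≡5), b=29^1·(≡21) mod 29; (5|29)=+1, (21|29)=-1; (−1)^{2·1·14}·(+1)^1·(-1)^2 = +1.
v=3: a=3^-4·(≡1), b=3^-12·(≡1) mod 3; (1|3)=+1, (1|3)=+1; (−1)^{-4·-12·1}·(+1)^-12·(+1)^-4 = +1.
v=∞: 91885 > 0 and 156745 > 0  ⇒  (a,b)_∞ = +1.
v=5: a=5^1·(≡3), b=5^3·(≡1) mod 5; (3|5)=-1, (1|5)=+1; (−1)^{1·3·2}·(-1)^3·(+1)^1 = -1.
v=7: a=7^2·(≡6), b=7^2·(≡2) mod 7; (6|7)=-1, (2|7)=+1; (−1)^{2·2·3}·(-1)^2·(+1)^2 = +1.
v=23: a=23^1·(≡6), b=23^1·(≡11) mod 23; (6|23)=+1, (11|23)=-1; (−1)^{1·1·11}·(+1)^1·(-1)^1 = +1.
v=17: a=17^1·(≡13), b=17^2·(≡12) mod 17; (13|17)=+1, (12|17)=-1; (−1)^{1·2·8}·(+1)^2·(-1)^1 = -1.
v=47: a=47^1·(≡36), b=47^1·(≡5) mod 47; (36|47)=+1, (5|47)=-1; (−1)^{1·1·23}·(+1)^1·(-1)^1 = +1.
v=2: v_2(a)=0, v_2(b)=-2; units ≡ 5, 1 (mod 8); ε·ε+αω+βω = 0·0+0·0+-2·1 ≡ 0  ⇒  (a,b)_2 = +1.
(91885, 156745 / ℚ) ramifies at {5, 17}: a division algebra.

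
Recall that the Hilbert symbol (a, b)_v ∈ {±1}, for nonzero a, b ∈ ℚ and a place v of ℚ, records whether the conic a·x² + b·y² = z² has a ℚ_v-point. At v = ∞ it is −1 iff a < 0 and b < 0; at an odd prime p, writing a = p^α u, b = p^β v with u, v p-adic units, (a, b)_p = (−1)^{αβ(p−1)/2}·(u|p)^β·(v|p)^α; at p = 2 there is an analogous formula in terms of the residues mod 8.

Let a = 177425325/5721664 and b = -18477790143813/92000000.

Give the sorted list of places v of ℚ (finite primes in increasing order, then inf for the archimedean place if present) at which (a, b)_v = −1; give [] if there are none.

Mod squares: a ≡ 133, b ≡ -62491. Check v ∈ {∞, 2, 3, 5, 7, 11, 13, 17, 19, 23}.
v=5: a=5^2·(≡2), b=5^-6·(≡4) mod 5; (2|5)=-1, (4|5)=+1; (−1)^{2·-6·2}·(-1)^-6·(+1)^2 = +1.
v=∞: 133 > 0 and -62491 < 0  ⇒  (a,b)_∞ = +1.
v=3: a=3^2·(≡1), b=3^4·(≡2) mod 3; (1|3)=+1, (2|3)=-1; (−1)^{2·4·1}·(+1)^4·(-1)^2 = +1.
v=2: v_2(a)=-6, v_2(b)=-8; units ≡ 5, 5 (mod 8); ε·ε+αω+βω = 0·0+-6·1+-8·1 ≡ 0  ⇒  (a,b)_2 = +1.
v=7: a=7^3·(≡6), b=7^4·(≡5) mod 7; (6|7)=-1, (5|7)=-1; (−1)^{3·4·3}·(-1)^4·(-1)^3 = -1.
v=11: a=11^2·(≡1), b=11^3·(≡10) mod 11; (1|11)=+1, (10|11)=-1; (−1)^{2·3·5}·(+1)^3·(-1)^2 = +1.
v=23: a=23^-2·(≡6), b=23^-1·(≡5) mod 23; (6|23)=+1, (5|23)=-1; (−1)^{-2·-1·11}·(+1)^-1·(-1)^-2 = +1.
v=17: a=17^0·(≡6), b=17^2·(≡9) mod 17; (6|17)=-1, (9|17)=+1; (−1)^{0·2·8}·(-1)^2·(+1)^0 = +1.
v=19: a=19^1·(≡9), b=19^1·(≡16) mod 19; (9|19)=+1, (16|19)=+1; (−1)^{1·1·9}·(+1)^1·(+1)^1 = -1.
v=13: a=13^-2·(≡3), b=13^1·(≡1) mod 13; (3|13)=+1, (1|13)=+1; (−1)^{-2·1·6}·(+1)^1·(+1)^-2 = +1.
(133, -62491 / ℚ) ramifies at {7, 19}: a division algebra.

[7, 19]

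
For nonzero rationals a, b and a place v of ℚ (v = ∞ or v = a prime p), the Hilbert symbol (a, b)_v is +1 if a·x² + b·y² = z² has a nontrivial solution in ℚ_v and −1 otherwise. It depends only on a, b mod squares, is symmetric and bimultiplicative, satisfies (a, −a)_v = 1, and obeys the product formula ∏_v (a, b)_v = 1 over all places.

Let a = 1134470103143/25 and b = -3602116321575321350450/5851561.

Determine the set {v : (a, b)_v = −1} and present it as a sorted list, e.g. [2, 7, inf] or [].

Mod squares: a ≡ 47, b ≡ -962. Check v ∈ {∞, 2, 5, 13, 17, 19, 37, 41, 47, 53, 59}.
v=47: a=47^1·(≡37), b=47^2·(≡24) mod 47; (37|47)=+1, (24|47)=+1; (−1)^{1·2·23}·(+1)^2·(+1)^1 = +1.
v=53: a=53^0·(≡10), b=53^2·(≡51) mod 53; (10|53)=+1, (51|53)=-1; (−1)^{0·2·26}·(+1)^2·(-1)^0 = +1.
v=2: v_2(a)=0, v_2(b)=1; units ≡ 7, 7 (mod 8); ε·ε+αω+βω = 1·1+0·0+1·0 ≡ 1  ⇒  (a,b)_2 = -1.
v=∞: 47 > 0 and -962 < 0  ⇒  (a,b)_∞ = +1.
v=19: a=19^2·(≡7), b=19^2·(≡7) mod 19; (7|19)=+1, (7|19)=+1; (−1)^{2·2·9}·(+1)^2·(+1)^2 = +1.
v=13: a=13^2·(≡2), b=13^3·(≡12) mod 13; (2|13)=-1, (12|13)=+1; (−1)^{2·3·6}·(-1)^3·(+1)^2 = -1.
v=41: a=41^0·(≡29), b=41^-2·(≡12) mod 41; (29|41)=-1, (12|41)=-1; (−1)^{0·-2·20}·(-1)^-2·(-1)^0 = +1.
v=5: a=5^-2·(≡3), b=5^2·(≡2) mod 5; (3|5)=-1, (2|5)=-1; (−1)^{-2·2·2}·(-1)^2·(-1)^-2 = +1.
v=37: a=37^2·(≡26), b=37^3·(≡12) mod 37; (26|37)=+1, (12|37)=+1; (−1)^{2·3·18}·(+1)^3·(+1)^2 = +1.
v=59: a=59^0·(≡14), b=59^-2·(≡19) mod 59; (14|59)=-1, (19|59)=+1; (−1)^{0·-2·29}·(-1)^-2·(+1)^0 = +1.
v=17: a=17^2·(≡1), b=17^2·(≡5) mod 17; (1|17)=+1, (5|17)=-1; (−1)^{2·2·8}·(+1)^2·(-1)^2 = +1.
|Ram(47, -962)| = 2, even; anisotropic at {2, 13}.

[2, 13]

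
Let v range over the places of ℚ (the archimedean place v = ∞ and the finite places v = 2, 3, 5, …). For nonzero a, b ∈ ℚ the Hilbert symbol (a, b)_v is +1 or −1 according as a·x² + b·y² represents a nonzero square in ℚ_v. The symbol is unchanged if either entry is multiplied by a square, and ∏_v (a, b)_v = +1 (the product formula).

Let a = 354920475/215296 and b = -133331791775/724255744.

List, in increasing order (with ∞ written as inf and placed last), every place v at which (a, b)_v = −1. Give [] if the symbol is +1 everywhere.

[19, 23]

(a, b) ≡ (289731, -4199) mod (ℚ^×)²; places V = {2, 3, 5, 7, 13, 17, 19, 23, 29, ∞}.
(a,b)_7: α=2, u≡1; β=4, v≡1 (mod 7); (1|7)=+1, (1|7)=+1; sign (−1)^0·+1^4·+1^2 = +1.
(a,b)_19: α=1, u≡6; β=1, v≡7 (mod 19); (6|19)=+1, (7|19)=+1; sign (−1)^1·+1^1·+1^1 = -1.
(a,b)_17: α=1, u≡16; β=1, v≡2 (mod 17); (16|17)=+1, (2|17)=+1; sign (−1)^0·+1^1·+1^1 = +1.
(a,b)_2: α=-8, β=-10; u≡3, v≡1 (mod 8); ε(u)ε(v)=1·0, αω(v)=-8·0, βω(u)=-10·1; sum ≡ 0  ⇒  +1.
(a,b)_13: α=1, u≡5; β=1, v≡5 (mod 13); (5|13)=-1, (5|13)=-1; sign (−1)^0·-1^1·-1^1 = +1.
(a,b)_∞: sgn(289731)=+, sgn(-4199)=−, so +1.
(a,b)_5: α=2, u≡4; β=2, v≡1 (mod 5); (4|5)=+1, (1|5)=+1; sign (−1)^0·+1^2·+1^2 = +1.
(a,b)_23: α=1, u≡6; β=2, v≡22 (mod 23); (6|23)=+1, (22|23)=-1; sign (−1)^0·+1^2·-1^1 = -1.
(a,b)_3: α=1, u≡1; β=0, v≡1 (mod 3); (1|3)=+1, (1|3)=+1; sign (−1)^0·+1^0·+1^1 = +1.
(a,b)_29: α=-2, u≡17; β=-4, v≡25 (mod 29); (17|29)=-1, (25|29)=+1; sign (−1)^0·-1^-4·+1^-2 = +1.
Ram(289731, -4199) = {19, 23}; no ℚ_19-point on the conic.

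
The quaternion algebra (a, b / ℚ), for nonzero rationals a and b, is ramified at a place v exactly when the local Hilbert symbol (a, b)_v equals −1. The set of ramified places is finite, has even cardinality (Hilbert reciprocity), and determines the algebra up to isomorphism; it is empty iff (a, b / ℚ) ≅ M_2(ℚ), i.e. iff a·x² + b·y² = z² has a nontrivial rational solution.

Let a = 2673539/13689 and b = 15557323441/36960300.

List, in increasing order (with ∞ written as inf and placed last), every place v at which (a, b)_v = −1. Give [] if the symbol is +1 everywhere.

[2, 3]

(a, b) ≡ (11, 3) mod (ℚ^×)²; places V = {2, 3, 5, 11, 13, 17, 23, 29, ∞}.
(a,b)_23: α=0, u≡22; β=2, v≡9 (mod 23); (22|23)=-1, (9|23)=+1; sign (−1)^0·-1^2·+1^0 = +1.
(a,b)_11: α=1, u≡3; β=2, v≡5 (mod 11); (3|11)=+1, (5|11)=+1; sign (−1)^0·+1^2·+1^1 = +1.
(a,b)_5: α=0, u≡1; β=-2, v≡3 (mod 5); (1|5)=+1, (3|5)=-1; sign (−1)^0·+1^-2·-1^0 = +1.
(a,b)_29: α=2, u≡18; β=2, v≡27 (mod 29); (18|29)=-1, (27|29)=-1; sign (−1)^0·-1^2·-1^2 = +1.
(a,b)_2: α=0, β=-2; u≡3, v≡3 (mod 8); ε(u)ε(v)=1·1, αω(v)=0·1, βω(u)=-2·1; sum ≡ 1  ⇒  -1.
(a,b)_17: α=2, u≡5; β=2, v≡3 (mod 17); (5|17)=-1, (3|17)=-1; sign (−1)^0·-1^2·-1^2 = +1.
(a,b)_∞: sgn(11)=+, sgn(3)=+, so +1.
(a,b)_3: α=-4, u≡2; β=-7, v≡1 (mod 3); (2|3)=-1, (1|3)=+1; sign (−1)^0·-1^-7·+1^-4 = -1.
(a,b)_13: α=-2, u≡8; β=-2, v≡10 (mod 13); (8|13)=-1, (10|13)=+1; sign (−1)^0·-1^-2·+1^-2 = +1.
(11, 3 / ℚ) ramifies at {2, 3}: a division algebra.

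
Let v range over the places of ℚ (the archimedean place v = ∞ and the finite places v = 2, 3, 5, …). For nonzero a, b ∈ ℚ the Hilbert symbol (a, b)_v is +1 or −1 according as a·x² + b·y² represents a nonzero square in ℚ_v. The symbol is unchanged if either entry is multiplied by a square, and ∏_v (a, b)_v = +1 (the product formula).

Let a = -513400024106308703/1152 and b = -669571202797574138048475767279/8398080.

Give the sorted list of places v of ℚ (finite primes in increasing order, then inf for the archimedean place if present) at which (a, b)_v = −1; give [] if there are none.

(a, b) ≡ (-46, -408595) mod (ℚ^×)²; places V = {2, 3, 5, 7, 11, 13, 17, 19, 23, ∞}.
(a,b)_23: α=3, u≡17; β=5, v≡17 (mod 23); (17|23)=-1, (17|23)=-1; sign (−1)^1·-1^5·-1^3 = -1.
(a,b)_5: α=0, u≡1; β=-1, v≡1 (mod 5); (1|5)=+1, (1|5)=+1; sign (−1)^0·+1^-1·+1^0 = +1.
(a,b)_7: α=2, u≡3; β=6, v≡4 (mod 7); (3|7)=-1, (4|7)=+1; sign (−1)^0·-1^6·+1^2 = +1.
(a,b)_3: α=-2, u≡2; β=-8, v≡2 (mod 3); (2|3)=-1, (2|3)=-1; sign (−1)^0·-1^-8·-1^-2 = +1.
(a,b)_∞: sgn(-46)=−, sgn(-408595)=−, so -1.
(a,b)_11: α=0, u≡4; β=1, v≡7 (mod 11); (4|11)=+1, (7|11)=-1; sign (−1)^0·+1^1·-1^0 = +1.
(a,b)_2: α=-7, β=-8; u≡1, v≡5 (mod 8); ε(u)ε(v)=0·0, αω(v)=-7·1, βω(u)=-8·0; sum ≡ 1  ⇒  -1.
(a,b)_19: α=2, u≡1; β=3, v≡15 (mod 19); (1|19)=+1, (15|19)=-1; sign (−1)^0·+1^3·-1^2 = +1.
(a,b)_13: α=4, u≡2; β=4, v≡2 (mod 13); (2|13)=-1, (2|13)=-1; sign (−1)^0·-1^4·-1^4 = +1.
(a,b)_17: α=4, u≡10; β=7, v≡14 (mod 17); (10|17)=-1, (14|17)=-1; sign (−1)^0·-1^7·-1^4 = -1.
Ram(-46, -408595) = {2, 17, 23, ∞}; no ℚ_2-point on the conic.

[2, 17, 23, inf]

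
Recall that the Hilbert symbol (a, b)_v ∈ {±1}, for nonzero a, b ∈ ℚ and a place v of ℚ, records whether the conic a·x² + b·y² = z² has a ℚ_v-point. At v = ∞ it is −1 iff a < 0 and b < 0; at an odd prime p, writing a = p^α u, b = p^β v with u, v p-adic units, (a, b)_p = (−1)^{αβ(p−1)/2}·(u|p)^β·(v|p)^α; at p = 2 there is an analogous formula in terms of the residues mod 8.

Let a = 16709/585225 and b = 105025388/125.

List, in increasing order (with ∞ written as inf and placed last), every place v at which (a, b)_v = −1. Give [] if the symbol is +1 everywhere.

[11, 19, 31, 37]

Mod squares: a ≡ 341, b ≡ 776815. Check v ∈ {∞, 2, 3, 5, 7, 11, 13, 17, 19, 31, 37}.
v=37: a=37^0·(≡13), b=37^1·(≡34) mod 37; (13|37)=-1, (34|37)=+1; (−1)^{0·1·18}·(-1)^1·(+1)^0 = -1.
v=5: a=5^-2·(≡1), b=5^-3·(≡3) mod 5; (1|5)=+1, (3|5)=-1; (−1)^{-2·-3·2}·(+1)^-3·(-1)^-2 = +1.
v=∞: 341 > 0 and 776815 > 0  ⇒  (a,b)_∞ = +1.
v=2: v_2(a)=0, v_2(b)=2; units ≡ 5, 7 (mod 8); ε·ε+αω+βω = 0·1+0·0+2·1 ≡ 0  ⇒  (a,b)_2 = +1.
v=3: a=3^-4·(≡2), b=3^0·(≡1) mod 3; (2|3)=-1, (1|3)=+1; (−1)^{-4·0·1}·(-1)^0·(+1)^-4 = +1.
v=7: a=7^2·(≡3), b=7^0·(≡1) mod 7; (3|7)=-1, (1|7)=+1; (−1)^{2·0·3}·(-1)^0·(+1)^2 = +1.
v=31: a=31^1·(≡15), b=31^0·(≡23) mod 31; (15|31)=-1, (23|31)=-1; (−1)^{1·0·15}·(-1)^0·(-1)^1 = -1.
v=11: a=11^1·(≡4), b=11^0·(≡7) mod 11; (4|11)=+1, (7|11)=-1; (−1)^{1·0·5}·(+1)^0·(-1)^1 = -1.
v=19: a=19^0·(≡14), b=19^1·(≡7) mod 19; (14|19)=-1, (7|19)=+1; (−1)^{0·1·9}·(-1)^1·(+1)^0 = -1.
v=17: a=17^-2·(≡16), b=17^1·(≡16) mod 17; (16|17)=+1, (16|17)=+1; (−1)^{-2·1·8}·(+1)^1·(+1)^-2 = +1.
v=13: a=13^0·(≡1), b=13^3·(≡2) mod 13; (1|13)=+1, (2|13)=-1; (−1)^{0·3·6}·(+1)^3·(-1)^0 = +1.
Ram(341, 776815) = {11, 19, 31, 37}; no ℚ_11-point on the conic.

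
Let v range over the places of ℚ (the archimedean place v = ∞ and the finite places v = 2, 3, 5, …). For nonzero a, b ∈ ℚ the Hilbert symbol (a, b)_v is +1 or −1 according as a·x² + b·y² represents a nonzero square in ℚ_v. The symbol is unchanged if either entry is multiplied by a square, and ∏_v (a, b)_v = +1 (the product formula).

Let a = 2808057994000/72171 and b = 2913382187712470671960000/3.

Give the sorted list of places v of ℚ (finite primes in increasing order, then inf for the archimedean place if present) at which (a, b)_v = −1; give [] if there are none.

(a, b) ≡ (4365515, 266133) mod (ℚ^×)²; places V = {2, 3, 5, 7, 11, 17, 19, 23, 29, ∞}.
(a,b)_29: α=1, u≡25; β=3, v≡23 (mod 29); (25|29)=+1, (23|29)=+1; sign (−1)^0·+1^3·+1^1 = +1.
(a,b)_23: α=1, u≡16; β=3, v≡2 (mod 23); (16|23)=+1, (2|23)=+1; sign (−1)^1·+1^3·+1^1 = -1.
(a,b)_∞: sgn(4365515)=+, sgn(266133)=+, so +1.
(a,b)_2: α=4, β=6; u≡3, v≡5 (mod 8); ε(u)ε(v)=1·0, αω(v)=4·1, βω(u)=6·1; sum ≡ 0  ⇒  +1.
(a,b)_3: α=-8, u≡2; β=-1, v≡1 (mod 3); (2|3)=-1, (1|3)=+1; sign (−1)^0·-1^-1·+1^-8 = -1.
(a,b)_11: α=-1, u≡10; β=0, v≡6 (mod 11); (10|11)=-1, (6|11)=-1; sign (−1)^0·-1^0·-1^-1 = -1.
(a,b)_5: α=3, u≡2; β=4, v≡2 (mod 5); (2|5)=-1, (2|5)=-1; sign (−1)^0·-1^4·-1^3 = -1.
(a,b)_19: α=2, u≡2; β=5, v≡9 (mod 19); (2|19)=-1, (9|19)=+1; sign (−1)^0·-1^5·+1^2 = -1.
(a,b)_17: α=1, u≡3; β=2, v≡9 (mod 17); (3|17)=-1, (9|17)=+1; sign (−1)^0·-1^2·+1^1 = +1.
(a,b)_7: α=3, u≡1; β=3, v≡4 (mod 7); (1|7)=+1, (4|7)=+1; sign (−1)^1·+1^3·+1^3 = -1.
|Ram(4365515, 266133)| = 6, even; anisotropic at {3, 5, 7, 11, 19, 23}.

[3, 5, 7, 11, 19, 23]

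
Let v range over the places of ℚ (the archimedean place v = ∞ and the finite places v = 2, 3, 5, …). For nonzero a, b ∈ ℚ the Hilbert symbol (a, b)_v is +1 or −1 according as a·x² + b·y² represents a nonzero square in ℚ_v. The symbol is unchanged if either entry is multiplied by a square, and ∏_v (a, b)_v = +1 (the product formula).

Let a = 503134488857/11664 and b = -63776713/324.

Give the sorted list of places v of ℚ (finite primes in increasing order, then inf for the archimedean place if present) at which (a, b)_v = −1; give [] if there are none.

[11, 23]

(a, b) ≡ (7337, -2233) mod (ℚ^×)²; places V = {2, 3, 7, 11, 13, 23, 29, ∞}.
(a,b)_2: α=-4, β=-2; u≡1, v≡7 (mod 8); ε(u)ε(v)=0·1, αω(v)=-4·0, βω(u)=-2·0; sum ≡ 0  ⇒  +1.
(a,b)_23: α=1, u≡22; β=0, v≡5 (mod 23); (22|23)=-1, (5|23)=-1; sign (−1)^0·-1^0·-1^1 = -1.
(a,b)_7: α=4, u≡4; β=1, v≡5 (mod 7); (4|7)=+1, (5|7)=-1; sign (−1)^0·+1^1·-1^4 = +1.
(a,b)_3: α=-6, u≡2; β=-4, v≡2 (mod 3); (2|3)=-1, (2|3)=-1; sign (−1)^0·-1^-4·-1^-6 = +1.
(a,b)_11: α=1, u≡7; β=1, v≡6 (mod 11); (7|11)=-1, (6|11)=-1; sign (−1)^1·-1^1·-1^1 = -1.
(a,b)_29: α=1, u≡26; β=1, v≡21 (mod 29); (26|29)=-1, (21|29)=-1; sign (−1)^0·-1^1·-1^1 = +1.
(a,b)_13: α=4, u≡2; β=4, v≡10 (mod 13); (2|13)=-1, (10|13)=+1; sign (−1)^0·-1^4·+1^4 = +1.
(a,b)_∞: sgn(7337)=+, sgn(-2233)=−, so +1.
(7337, -2233 / ℚ) ramifies at {11, 23}: a division algebra.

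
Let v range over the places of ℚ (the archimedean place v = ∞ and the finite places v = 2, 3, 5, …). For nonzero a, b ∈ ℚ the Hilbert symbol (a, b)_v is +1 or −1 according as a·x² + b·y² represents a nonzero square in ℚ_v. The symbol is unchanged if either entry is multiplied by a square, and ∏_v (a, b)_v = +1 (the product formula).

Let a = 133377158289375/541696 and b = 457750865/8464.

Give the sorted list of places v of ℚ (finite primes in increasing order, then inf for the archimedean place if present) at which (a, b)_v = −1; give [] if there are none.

[5, 7]

Mod squares: a ≡ 7, b ≡ 185. Check v ∈ {∞, 2, 3, 5, 7, 11, 13, 23, 37}.
v=5: a=5^4·(≡3), b=5^1·(≡2) mod 5; (3|5)=-1, (2|5)=-1; (−1)^{4·1·2}·(-1)^1·(-1)^4 = -1.
v=3: a=3^2·(≡1), b=3^0·(≡2) mod 3; (1|3)=+1, (2|3)=-1; (−1)^{2·0·1}·(+1)^0·(-1)^2 = +1.
v=∞: 7 > 0 and 185 > 0  ⇒  (a,b)_∞ = +1.
v=11: a=11^4·(≡10), b=11^4·(≡5) mod 11; (10|11)=-1, (5|11)=+1; (−1)^{4·4·5}·(-1)^4·(+1)^4 = +1.
v=7: a=7^1·(≡1), b=7^0·(≡5) mod 7; (1|7)=+1, (5|7)=-1; (−1)^{1·0·3}·(+1)^0·(-1)^1 = -1.
v=37: a=37^2·(≡3), b=37^1·(≡5) mod 37; (3|37)=+1, (5|37)=-1; (−1)^{2·1·18}·(+1)^1·(-1)^2 = +1.
v=13: a=13^2·(≡11), b=13^2·(≡9) mod 13; (11|13)=-1, (9|13)=+1; (−1)^{2·2·6}·(-1)^2·(+1)^2 = +1.
v=23: a=23^-2·(≡11), b=23^-2·(≡18) mod 23; (11|23)=-1, (18|23)=+1; (−1)^{-2·-2·11}·(-1)^-2·(+1)^-2 = +1.
v=2: v_2(a)=-10, v_2(b)=-4; units ≡ 7, 1 (mod 8); ε·ε+αω+βω = 1·0+-10·0+-4·0 ≡ 0  ⇒  (a,b)_2 = +1.
|Ram(7, 185)| = 2, even; anisotropic at {5, 7}.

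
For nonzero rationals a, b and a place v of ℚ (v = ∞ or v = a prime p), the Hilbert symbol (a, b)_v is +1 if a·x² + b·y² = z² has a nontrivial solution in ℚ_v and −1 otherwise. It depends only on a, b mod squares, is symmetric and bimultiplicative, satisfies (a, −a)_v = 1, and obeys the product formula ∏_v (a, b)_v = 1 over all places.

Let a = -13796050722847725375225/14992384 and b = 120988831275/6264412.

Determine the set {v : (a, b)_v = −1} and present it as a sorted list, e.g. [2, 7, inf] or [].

[]

(a, b) ≡ (-1209, 160797) mod (ℚ^×)²; places V = {2, 3, 5, 7, 11, 13, 17, 19, 31, 43, ∞}.
(a,b)_5: α=2, u≡4; β=2, v≡3 (mod 5); (4|5)=+1, (3|5)=-1; sign (−1)^0·+1^2·-1^2 = +1.
(a,b)_∞: sgn(-1209)=−, sgn(160797)=+, so +1.
(a,b)_17: α=4, u≡8; β=2, v≡10 (mod 17); (8|17)=+1, (10|17)=-1; sign (−1)^0·+1^2·-1^4 = +1.
(a,b)_19: α=2, u≡5; β=1, v≡18 (mod 19); (5|19)=+1, (18|19)=-1; sign (−1)^0·+1^1·-1^2 = +1.
(a,b)_2: α=-10, β=-2; u≡7, v≡5 (mod 8); ε(u)ε(v)=1·0, αω(v)=-10·1, βω(u)=-2·0; sum ≡ 0  ⇒  +1.
(a,b)_43: α=0, u≡6; β=-2, v≡2 (mod 43); (6|43)=+1, (2|43)=-1; sign (−1)^0·+1^-2·-1^0 = +1.
(a,b)_13: α=1, u≡8; β=1, v≡5 (mod 13); (8|13)=-1, (5|13)=-1; sign (−1)^0·-1^1·-1^1 = +1.
(a,b)_7: α=4, u≡1; β=-1, v≡4 (mod 7); (1|7)=+1, (4|7)=+1; sign (−1)^0·+1^-1·+1^4 = +1.
(a,b)_3: α=9, u≡2; β=7, v≡1 (mod 3); (2|3)=-1, (1|3)=+1; sign (−1)^1·-1^7·+1^9 = +1.
(a,b)_31: α=3, u≡13; β=1, v≡16 (mod 31); (13|31)=-1, (16|31)=+1; sign (−1)^1·-1^1·+1^3 = +1.
(a,b)_11: α=-4, u≡5; β=-2, v≡8 (mod 11); (5|11)=+1, (8|11)=-1; sign (−1)^0·+1^-2·-1^-4 = +1.
Every local symbol is +1, so the conic -1209·x² + 160797·y² = z² has ℚ_v-points for all v and hence a ℚ-point; (a, b / ℚ) ≅ M_2(ℚ).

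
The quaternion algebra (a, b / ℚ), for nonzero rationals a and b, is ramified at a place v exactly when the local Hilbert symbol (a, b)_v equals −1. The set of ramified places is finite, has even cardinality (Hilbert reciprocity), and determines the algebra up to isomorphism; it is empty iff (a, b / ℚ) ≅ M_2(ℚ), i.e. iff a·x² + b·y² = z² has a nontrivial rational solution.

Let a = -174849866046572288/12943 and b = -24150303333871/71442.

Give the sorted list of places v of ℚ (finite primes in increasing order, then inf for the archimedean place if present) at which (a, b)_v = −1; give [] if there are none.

[7, inf]

(a, b) ≡ (-1001, -4862) mod (ℚ^×)²; places V = {2, 3, 7, 11, 13, 17, 29, 31, 41, 43, ∞}.
(a,b)_∞: sgn(-1001)=−, sgn(-4862)=−, so -1.
(a,b)_31: α=2, u≡26; β=0, v≡5 (mod 31); (26|31)=-1, (5|31)=+1; sign (−1)^0·-1^0·+1^2 = +1.
(a,b)_3: α=0, u≡1; β=-6, v≡1 (mod 3); (1|3)=+1, (1|3)=+1; sign (−1)^0·+1^-6·+1^0 = +1.
(a,b)_11: α=3, u≡8; β=3, v≡3 (mod 11); (8|11)=-1, (3|11)=+1; sign (−1)^1·-1^3·+1^3 = +1.
(a,b)_13: α=3, u≡4; β=3, v≡1 (mod 13); (4|13)=+1, (1|13)=+1; sign (−1)^0·+1^3·+1^3 = +1.
(a,b)_2: α=8, β=-1; u≡7, v≡1 (mod 8); ε(u)ε(v)=1·0, αω(v)=8·0, βω(u)=-1·0; sum ≡ 0  ⇒  +1.
(a,b)_43: α=-2, u≡15; β=0, v≡14 (mod 43); (15|43)=+1, (14|43)=+1; sign (−1)^0·+1^0·+1^-2 = +1.
(a,b)_17: α=2, u≡15; β=3, v≡5 (mod 17); (15|17)=+1, (5|17)=-1; sign (−1)^0·+1^3·-1^2 = +1.
(a,b)_7: α=-1, u≡2; β=-2, v≡3 (mod 7); (2|7)=+1, (3|7)=-1; sign (−1)^0·+1^-2·-1^-1 = -1.
(a,b)_29: α=2, u≡21; β=0, v≡11 (mod 29); (21|29)=-1, (11|29)=-1; sign (−1)^0·-1^0·-1^2 = +1.
(a,b)_41: α=0, u≡3; β=2, v≡12 (mod 41); (3|41)=-1, (12|41)=-1; sign (−1)^0·-1^2·-1^0 = +1.
(-1001, -4862 / ℚ) ramifies at {7, ∞}: a division algebra.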